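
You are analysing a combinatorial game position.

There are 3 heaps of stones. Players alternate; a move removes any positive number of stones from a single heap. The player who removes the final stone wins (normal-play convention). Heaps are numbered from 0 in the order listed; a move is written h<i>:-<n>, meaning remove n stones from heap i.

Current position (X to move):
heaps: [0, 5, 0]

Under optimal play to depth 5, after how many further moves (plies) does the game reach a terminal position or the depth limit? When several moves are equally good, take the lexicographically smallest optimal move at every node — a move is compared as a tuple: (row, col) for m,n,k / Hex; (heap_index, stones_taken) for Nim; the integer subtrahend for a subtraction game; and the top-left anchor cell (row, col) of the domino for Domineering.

PV length from [(0,5,0)]: 1 ply

[(0,5,0)] X move#1: h1:-1:-1/(0,4,0), h1:-2:-1/(0,3,0), h1:-3:-1/(0,2,0), h1:-4:-1/(0,1,0), h1:-5:+1/(0,0,0)*
[(0,0,0)] end (terminal -1, O#2); searched (0,5,0) to 5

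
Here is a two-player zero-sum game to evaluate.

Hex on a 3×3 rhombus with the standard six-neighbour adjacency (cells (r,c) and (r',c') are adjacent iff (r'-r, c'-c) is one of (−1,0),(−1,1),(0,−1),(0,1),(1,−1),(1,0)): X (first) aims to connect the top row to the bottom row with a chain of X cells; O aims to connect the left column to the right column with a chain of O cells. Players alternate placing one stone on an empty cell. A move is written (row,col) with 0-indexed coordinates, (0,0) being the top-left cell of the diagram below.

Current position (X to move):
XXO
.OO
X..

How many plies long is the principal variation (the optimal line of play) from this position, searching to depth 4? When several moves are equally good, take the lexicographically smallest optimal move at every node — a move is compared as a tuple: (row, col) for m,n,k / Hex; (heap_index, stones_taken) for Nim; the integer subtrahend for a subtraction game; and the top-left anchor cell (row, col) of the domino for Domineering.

[XXO/.OO/X..] X move#1: (1,0):+1/XXO/XOO/X..*, (2,1):-1/XXO/.OO/XX., (2,2):-1/XXO/.OO/X.X
[XXO/XOO/X..] end (terminal -1, O#2); searched XXO/.OO/X.. to 4

PV length from [XXO/.OO/X..]: 1 ply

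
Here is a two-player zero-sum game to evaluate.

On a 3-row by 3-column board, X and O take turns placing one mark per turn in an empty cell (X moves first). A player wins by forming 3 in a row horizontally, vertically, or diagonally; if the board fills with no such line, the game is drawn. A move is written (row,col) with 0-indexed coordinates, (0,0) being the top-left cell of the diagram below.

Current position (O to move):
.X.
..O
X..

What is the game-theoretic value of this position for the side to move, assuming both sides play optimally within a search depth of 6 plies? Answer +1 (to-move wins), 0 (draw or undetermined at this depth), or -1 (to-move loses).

ply 1, O at .X./..O/X.. | (0,0)=-1→OX./..O/X..; (0,2)=-1→.XO/..O/X..; (1,0)=-1→.X./O.O/X..; (1,1)=+0→.X./.OO/X..*; (2,1)=-1→.X./..O/XO.; (2,2)=-1→.X./..O/X.O
ply 2, X at .X./.OO/X.. | (0,0)=-1→XX./.OO/X..; (0,2)=-1→.XX/.OO/X..; (1,0)=+0→.X./XOO/X..*; (2,1)=-1→.X./.OO/XX.; (2,2)=-1→.X./.OO/X.X
ply 3, O at .X./XOO/X.. | (0,0)=+0→OX./XOO/X..*; (0,2)=-1→.XO/XOO/X..; (2,1)=-1→.X./XOO/XO.; (2,2)=-1→.X./XOO/X.O
ply 4, X at OX./XOO/X.. | (0,2)=-1→OXX/XOO/X..; (2,1)=-1→OX./XOO/XX.; (2,2)=+0→OX./XOO/X.X*
ply 5, O at OX./XOO/X.X | (0,2)=-1→OXO/XOO/X.X; (2,1)=+0→OX./XOO/XOX*
ply 6, X at OX./XOO/XOX | (0,2)=+0→OXX/XOO/XOX*
ply 7: OXX/XOO/XOX is terminal +0 (O); from .X./..O/X.. depth 6

value(.X./..O/X.., O) = 0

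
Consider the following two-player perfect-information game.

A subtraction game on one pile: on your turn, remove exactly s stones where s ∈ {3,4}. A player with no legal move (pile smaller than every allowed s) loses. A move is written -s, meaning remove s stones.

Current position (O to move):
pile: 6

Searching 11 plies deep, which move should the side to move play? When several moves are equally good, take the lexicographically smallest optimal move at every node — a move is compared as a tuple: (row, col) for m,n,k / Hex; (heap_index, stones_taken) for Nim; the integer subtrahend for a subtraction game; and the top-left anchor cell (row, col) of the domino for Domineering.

ply 1, O at 6 | -3=-1→3; -4=+1→2*
ply 2: 2 is terminal -1 (X); from 6 depth 11

O's best at [6]: -4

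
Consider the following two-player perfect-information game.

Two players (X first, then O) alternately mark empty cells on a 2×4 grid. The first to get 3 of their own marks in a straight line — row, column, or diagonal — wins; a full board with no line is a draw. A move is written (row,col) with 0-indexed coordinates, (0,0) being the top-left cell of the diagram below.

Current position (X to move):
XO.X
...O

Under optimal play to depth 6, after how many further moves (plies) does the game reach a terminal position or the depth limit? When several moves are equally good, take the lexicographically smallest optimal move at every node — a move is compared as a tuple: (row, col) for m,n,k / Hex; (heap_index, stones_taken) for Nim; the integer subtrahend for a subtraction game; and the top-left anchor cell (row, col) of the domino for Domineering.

ply 1, X at XO.X/...O | (0,2)=+0→XOXX/...O*; (1,0)=+0→XO.X/X..O; (1,1)=+0→XO.X/.X.O; (1,2)=+0→XO.X/..XO
ply 2, O at XOXX/...O | (1,0)=+0→XOXX/O..O*; (1,1)=+0→XOXX/.O.O; (1,2)=+0→XOXX/..OO
ply 3, X at XOXX/O..O | (1,1)=+0→XOXX/OX.O*; (1,2)=+0→XOXX/O.XO
ply 4, O at XOXX/OX.O | (1,2)=+0→XOXX/OXOO*
ply 5: XOXX/OXOO is terminal +0 (X); from XO.X/...O depth 6

PV length from [XO.X/...O]: 4 plies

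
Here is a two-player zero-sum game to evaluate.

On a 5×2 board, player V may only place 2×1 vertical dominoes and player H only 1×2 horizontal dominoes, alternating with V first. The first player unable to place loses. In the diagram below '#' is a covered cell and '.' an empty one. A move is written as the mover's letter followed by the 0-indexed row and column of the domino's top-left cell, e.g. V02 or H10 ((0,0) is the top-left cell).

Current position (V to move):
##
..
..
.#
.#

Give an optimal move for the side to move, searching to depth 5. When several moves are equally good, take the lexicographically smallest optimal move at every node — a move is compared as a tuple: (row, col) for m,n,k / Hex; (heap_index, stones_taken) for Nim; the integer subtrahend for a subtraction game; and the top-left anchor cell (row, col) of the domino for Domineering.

V's best at [##/../../.#/.#]: V10

[##/../../.#/.#] V move#1: V10:+1/##/#./#./.#/.#*, V11:+1/##/.#/.#/.#/.#, V20:-1/##/../#./##/.#, V30:-1/##/../../##/##
[##/#./#./.#/.#] end (terminal -1, H#2); searched ##/../../.#/.# to 5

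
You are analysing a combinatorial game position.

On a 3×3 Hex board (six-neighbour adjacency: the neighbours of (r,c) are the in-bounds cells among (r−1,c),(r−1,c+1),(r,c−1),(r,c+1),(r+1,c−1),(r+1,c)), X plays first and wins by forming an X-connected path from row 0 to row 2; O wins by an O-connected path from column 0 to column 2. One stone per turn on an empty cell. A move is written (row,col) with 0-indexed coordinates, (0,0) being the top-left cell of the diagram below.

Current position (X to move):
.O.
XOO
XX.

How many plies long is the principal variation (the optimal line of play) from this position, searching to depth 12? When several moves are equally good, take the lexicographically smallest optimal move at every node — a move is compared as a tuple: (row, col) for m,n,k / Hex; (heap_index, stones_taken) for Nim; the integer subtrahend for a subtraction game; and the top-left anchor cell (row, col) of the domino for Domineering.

ply 1, X at .O./XOO/XX. | (0,0)=+1→XO./XOO/XX.*; (0,2)=-1→.OX/XOO/XX.; (2,2)=-1→.O./XOO/XXX
ply 2: XO./XOO/XX. is terminal -1 (O); from .O./XOO/XX. depth 12

PV length from [.O./XOO/XX.]: 1 ply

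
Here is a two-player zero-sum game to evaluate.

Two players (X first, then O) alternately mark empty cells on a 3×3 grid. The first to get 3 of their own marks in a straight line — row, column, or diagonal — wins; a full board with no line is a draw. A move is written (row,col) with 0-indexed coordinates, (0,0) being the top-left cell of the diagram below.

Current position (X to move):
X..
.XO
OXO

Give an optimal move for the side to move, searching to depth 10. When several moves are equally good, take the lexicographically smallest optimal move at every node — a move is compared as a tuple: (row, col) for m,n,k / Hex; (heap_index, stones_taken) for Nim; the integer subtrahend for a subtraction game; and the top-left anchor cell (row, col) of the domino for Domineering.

X's best at [X../.XO/OXO]: (0,1)

[X../.XO/OXO] X move#1: (0,1):+1/XX./.XO/OXO*, (0,2):+0/X.X/.XO/OXO, (1,0):-1/X../XXO/OXO
[XX./.XO/OXO] end (terminal -1, O#2); searched X../.XO/OXO to 10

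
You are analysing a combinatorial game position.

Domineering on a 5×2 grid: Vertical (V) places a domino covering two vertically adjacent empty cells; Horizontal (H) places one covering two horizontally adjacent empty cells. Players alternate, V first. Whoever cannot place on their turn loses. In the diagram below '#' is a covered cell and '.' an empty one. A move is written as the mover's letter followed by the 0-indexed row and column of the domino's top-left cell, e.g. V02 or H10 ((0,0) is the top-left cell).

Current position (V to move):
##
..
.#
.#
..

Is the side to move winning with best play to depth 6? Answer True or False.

ply 1, V at ##/../.#/.#/.. | V10=-1→##/#./##/.#/..*; V20=-1→##/../##/##/..; V30=-1→##/../.#/##/#.
ply 2, H at ##/#./##/.#/.. | H40=+1→##/#./##/.#/##*
ply 3: ##/#./##/.#/## is terminal -1 (V); from ##/../.#/.#/.. depth 6

V winning at [##/../.#/.#/..]: False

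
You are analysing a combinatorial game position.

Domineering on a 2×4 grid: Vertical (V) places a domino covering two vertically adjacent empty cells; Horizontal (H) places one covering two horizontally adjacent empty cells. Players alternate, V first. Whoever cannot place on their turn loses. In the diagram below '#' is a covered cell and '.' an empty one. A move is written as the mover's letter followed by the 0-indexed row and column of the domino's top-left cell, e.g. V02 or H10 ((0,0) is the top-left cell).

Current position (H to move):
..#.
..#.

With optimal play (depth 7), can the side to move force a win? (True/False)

ply 1, H at ..#./..#. | H00=+1→###./..#.*; H10=+1→..#./###.
ply 2, V at ###./..#. | V03=-1→####/..##*
ply 3, H at ####/..## | H10=+1→####/####*
ply 4: ####/#### is terminal -1 (V); from ..#./..#. depth 7

H winning at [..#./..#.]: True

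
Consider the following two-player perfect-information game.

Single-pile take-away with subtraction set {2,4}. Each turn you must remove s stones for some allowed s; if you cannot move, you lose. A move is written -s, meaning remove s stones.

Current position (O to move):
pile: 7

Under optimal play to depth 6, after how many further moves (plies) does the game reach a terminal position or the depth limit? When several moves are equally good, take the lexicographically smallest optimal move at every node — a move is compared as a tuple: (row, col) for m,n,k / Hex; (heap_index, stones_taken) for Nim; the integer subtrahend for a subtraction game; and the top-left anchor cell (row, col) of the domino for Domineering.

PV length from [7]: 2 plies

[7] O move#1: -2:-1/5*, -4:-1/3
[5] X move#2: -2:-1/3, -4:+1/1*
[1] end (terminal -1, O#3); searched 7 to 6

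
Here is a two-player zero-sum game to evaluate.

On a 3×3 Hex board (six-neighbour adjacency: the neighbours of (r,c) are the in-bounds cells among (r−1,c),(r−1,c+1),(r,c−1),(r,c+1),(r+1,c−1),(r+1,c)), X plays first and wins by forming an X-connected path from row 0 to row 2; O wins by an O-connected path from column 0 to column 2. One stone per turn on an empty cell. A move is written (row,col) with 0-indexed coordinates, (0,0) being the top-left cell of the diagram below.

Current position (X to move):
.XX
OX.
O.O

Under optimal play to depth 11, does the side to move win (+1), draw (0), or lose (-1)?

[.XX/OX./O.O] X move#1: (0,0):-1/XXX/OX./O.O, (1,2):-1/.XX/OXX/O.O, (2,1):+1/.XX/OX./OXO*
[.XX/OX./OXO] end (terminal -1, O#2); searched .XX/OX./O.O to 11

value(.XX/OX./O.O, X) = +1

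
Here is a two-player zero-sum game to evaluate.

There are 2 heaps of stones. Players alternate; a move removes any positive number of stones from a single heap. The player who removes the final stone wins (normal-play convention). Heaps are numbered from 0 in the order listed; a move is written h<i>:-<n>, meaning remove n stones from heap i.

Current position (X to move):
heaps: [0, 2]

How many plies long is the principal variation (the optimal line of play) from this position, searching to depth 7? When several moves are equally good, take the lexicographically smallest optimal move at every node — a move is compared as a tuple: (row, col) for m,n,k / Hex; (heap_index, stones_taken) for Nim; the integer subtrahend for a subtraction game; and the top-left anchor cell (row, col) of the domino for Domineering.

PV length from [(0,2)]: 1 ply

p1 X@[(0,2)]: h1:-1[(0,1)]-1 h1:-2[(0,0)]+1*
p2 O@[(0,0)] terminal -1; root [(0,2)] d7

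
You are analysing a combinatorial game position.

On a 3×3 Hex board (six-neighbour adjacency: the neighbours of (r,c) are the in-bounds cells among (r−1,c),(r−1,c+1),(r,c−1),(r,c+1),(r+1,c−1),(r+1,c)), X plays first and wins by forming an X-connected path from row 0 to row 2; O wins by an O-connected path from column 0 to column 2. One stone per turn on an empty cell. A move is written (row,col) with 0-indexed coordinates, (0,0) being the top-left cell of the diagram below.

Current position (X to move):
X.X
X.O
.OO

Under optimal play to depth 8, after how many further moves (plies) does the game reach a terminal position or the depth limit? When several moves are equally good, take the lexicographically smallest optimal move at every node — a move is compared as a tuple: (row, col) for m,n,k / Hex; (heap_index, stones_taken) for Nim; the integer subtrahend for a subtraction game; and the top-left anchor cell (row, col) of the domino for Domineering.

p1 X@[X.X/X.O/.OO]: (0,1)[XXX/X.O/.OO]-1 (1,1)[X.X/XXO/.OO]-1 (2,0)[X.X/X.O/XOO]+1*
p2 O@[X.X/X.O/XOO] terminal -1; root [X.X/X.O/.OO] d8

PV length from [X.X/X.O/.OO]: 1 ply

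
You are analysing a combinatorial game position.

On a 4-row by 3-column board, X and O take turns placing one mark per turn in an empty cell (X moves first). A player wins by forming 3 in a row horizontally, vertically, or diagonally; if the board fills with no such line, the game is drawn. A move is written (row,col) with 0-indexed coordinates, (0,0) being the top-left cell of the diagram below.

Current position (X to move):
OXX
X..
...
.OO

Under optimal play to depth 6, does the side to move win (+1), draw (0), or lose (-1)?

value(OXX/X../.../.OO, X) = +1

p1 X@[OXX/X../.../.OO]: (1,1)[OXX/XX./.../.OO]-1 (1,2)[OXX/X.X/.../.OO]-1 (2,0)[OXX/X../X../.OO]-1 (2,1)[OXX/X../.X./.OO]-1 (2,2)[OXX/X../..X/.OO]-1 (3,0)[OXX/X../.../XOO]+1*
p2 O@[OXX/X../.../XOO]: (1,1)[OXX/XO./.../XOO]-1* (1,2)[OXX/X.O/.../XOO]-1 (2,0)[OXX/X../O../XOO]-1 (2,1)[OXX/X../.O./XOO]-1 (2,2)[OXX/X../..O/XOO]-1
p3 X@[OXX/XO./.../XOO]: (1,2)[OXX/XOX/.../XOO]-1 (2,0)[OXX/XO./X../XOO]+1* (2,1)[OXX/XO./.X./XOO]-1 (2,2)[OXX/XO./..X/XOO]-1
p4 O@[OXX/XO./X../XOO] terminal -1; root [OXX/X../.../.OO] d6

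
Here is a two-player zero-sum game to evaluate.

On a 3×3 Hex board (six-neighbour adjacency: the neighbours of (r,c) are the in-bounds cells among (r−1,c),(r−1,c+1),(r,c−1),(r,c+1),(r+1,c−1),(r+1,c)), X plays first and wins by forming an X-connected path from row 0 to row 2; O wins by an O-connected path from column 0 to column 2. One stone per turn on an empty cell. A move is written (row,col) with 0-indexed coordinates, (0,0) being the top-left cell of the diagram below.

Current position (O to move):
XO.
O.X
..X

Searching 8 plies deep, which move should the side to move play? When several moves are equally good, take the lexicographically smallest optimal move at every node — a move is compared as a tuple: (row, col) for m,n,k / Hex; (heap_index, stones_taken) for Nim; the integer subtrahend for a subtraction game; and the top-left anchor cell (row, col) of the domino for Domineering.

ply 1, O at XO./O.X/..X | (0,2)=+1→XOO/O.X/..X*; (1,1)=-1→XO./OOX/..X; (2,0)=-1→XO./O.X/O.X; (2,1)=-1→XO./O.X/.OX
ply 2: XOO/O.X/..X is terminal -1 (X); from XO./O.X/..X depth 8

O's best at [XO./O.X/..X]: (0,2)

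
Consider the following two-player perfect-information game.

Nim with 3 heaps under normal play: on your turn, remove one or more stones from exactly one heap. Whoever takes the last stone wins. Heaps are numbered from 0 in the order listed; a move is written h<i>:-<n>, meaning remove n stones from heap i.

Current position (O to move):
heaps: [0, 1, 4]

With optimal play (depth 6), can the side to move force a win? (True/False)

p1 O@[(0,1,4)]: h1:-1[(0,0,4)]-1 h2:-1[(0,1,3)]-1 h2:-2[(0,1,2)]-1 h2:-3[(0,1,1)]+1* h2:-4[(0,1,0)]-1
p2 X@[(0,1,1)]: h1:-1[(0,0,1)]-1* h2:-1[(0,1,0)]-1
p3 O@[(0,0,1)]: h2:-1[(0,0,0)]+1*
p4 X@[(0,0,0)] terminal -1; root [(0,1,4)] d6

O winning at [(0,1,4)]: True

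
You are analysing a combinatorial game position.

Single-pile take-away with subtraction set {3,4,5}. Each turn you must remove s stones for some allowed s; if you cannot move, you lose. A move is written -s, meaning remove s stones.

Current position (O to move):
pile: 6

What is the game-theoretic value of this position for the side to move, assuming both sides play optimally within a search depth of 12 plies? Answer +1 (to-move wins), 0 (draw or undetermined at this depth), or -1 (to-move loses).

value(6, O) = +1

[6] O move#1: -3:-1/3, -4:+1/2*, -5:+1/1
[2] end (terminal -1, X#2); searched 6 to 12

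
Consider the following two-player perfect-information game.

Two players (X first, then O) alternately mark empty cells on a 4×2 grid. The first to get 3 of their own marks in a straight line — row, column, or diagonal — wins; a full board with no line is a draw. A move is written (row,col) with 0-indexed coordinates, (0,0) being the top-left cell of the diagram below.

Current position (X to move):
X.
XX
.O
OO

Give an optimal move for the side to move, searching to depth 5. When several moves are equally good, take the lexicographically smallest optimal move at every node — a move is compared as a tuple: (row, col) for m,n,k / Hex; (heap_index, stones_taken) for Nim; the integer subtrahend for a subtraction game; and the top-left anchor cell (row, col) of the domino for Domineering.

X's best at [X./XX/.O/OO]: (2,0)

p1 X@[X./XX/.O/OO]: (0,1)[XX/XX/.O/OO]+0 (2,0)[X./XX/XO/OO]+1*
p2 O@[X./XX/XO/OO] terminal -1; root [X./XX/.O/OO] d5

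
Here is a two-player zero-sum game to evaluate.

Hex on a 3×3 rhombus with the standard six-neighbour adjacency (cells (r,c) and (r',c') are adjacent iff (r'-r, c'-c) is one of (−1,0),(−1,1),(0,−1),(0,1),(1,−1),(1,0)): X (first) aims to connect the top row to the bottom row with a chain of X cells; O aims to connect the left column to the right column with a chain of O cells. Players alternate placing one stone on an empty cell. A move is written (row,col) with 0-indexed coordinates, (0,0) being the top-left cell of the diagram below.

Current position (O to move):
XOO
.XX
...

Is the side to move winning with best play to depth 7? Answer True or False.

ply 1, O at XOO/.XX/... | (1,0)=+1→XOO/OXX/...*; (2,0)=-1→XOO/.XX/O..; (2,1)=-1→XOO/.XX/.O.; (2,2)=-1→XOO/.XX/..O
ply 2: XOO/OXX/... is terminal -1 (X); from XOO/.XX/... depth 7

O winning at [XOO/.XX/...]: True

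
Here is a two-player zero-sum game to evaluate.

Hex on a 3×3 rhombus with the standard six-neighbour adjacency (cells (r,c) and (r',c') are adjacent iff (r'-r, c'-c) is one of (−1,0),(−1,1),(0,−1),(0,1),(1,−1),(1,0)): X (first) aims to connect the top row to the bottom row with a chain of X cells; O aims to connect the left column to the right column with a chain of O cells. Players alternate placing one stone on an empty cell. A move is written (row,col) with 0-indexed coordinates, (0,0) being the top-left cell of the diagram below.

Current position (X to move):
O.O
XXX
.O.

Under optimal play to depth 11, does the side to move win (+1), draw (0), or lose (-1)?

p1 X@[O.O/XXX/.O.]: (0,1)[OXO/XXX/.O.]+1* (2,0)[O.O/XXX/XO.]-1 (2,2)[O.O/XXX/.OX]-1
p2 O@[OXO/XXX/.O.]: (2,0)[OXO/XXX/OO.]-1* (2,2)[OXO/XXX/.OO]-1
p3 X@[OXO/XXX/OO.]: (2,2)[OXO/XXX/OOX]+1*
p4 O@[OXO/XXX/OOX] terminal -1; root [O.O/XXX/.O.] d11

value(O.O/XXX/.O., X) = +1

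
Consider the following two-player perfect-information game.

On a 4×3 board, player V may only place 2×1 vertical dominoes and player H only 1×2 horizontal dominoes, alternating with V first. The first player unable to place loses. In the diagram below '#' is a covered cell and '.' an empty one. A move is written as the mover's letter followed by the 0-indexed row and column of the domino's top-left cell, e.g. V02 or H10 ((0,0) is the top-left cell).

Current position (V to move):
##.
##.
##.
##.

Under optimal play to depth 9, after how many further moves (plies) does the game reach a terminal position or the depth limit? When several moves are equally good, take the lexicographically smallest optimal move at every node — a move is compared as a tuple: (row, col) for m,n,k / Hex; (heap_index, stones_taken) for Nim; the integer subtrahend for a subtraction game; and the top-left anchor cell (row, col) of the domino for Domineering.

p1 V@[##./##./##./##.]: V02[###/###/##./##.]+1* V12[##./###/###/##.]+1 V22[##./##./###/###]+1
p2 H@[###/###/##./##.] terminal -1; root [##./##./##./##.] d9

PV length from [##./##./##./##.]: 1 ply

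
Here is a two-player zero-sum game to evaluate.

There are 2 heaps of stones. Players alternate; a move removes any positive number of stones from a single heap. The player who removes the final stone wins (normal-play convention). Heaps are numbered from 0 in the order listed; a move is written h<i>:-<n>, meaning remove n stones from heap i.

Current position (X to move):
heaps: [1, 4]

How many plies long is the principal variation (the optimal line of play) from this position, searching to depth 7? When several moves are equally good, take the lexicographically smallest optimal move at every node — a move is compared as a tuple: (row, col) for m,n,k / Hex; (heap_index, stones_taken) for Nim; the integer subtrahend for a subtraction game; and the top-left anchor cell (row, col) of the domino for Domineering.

PV length from [(1,4)]: 3 plies

ply 1, X at (1,4) | h0:-1=-1→(0,4); h1:-1=-1→(1,3); h1:-2=-1→(1,2); h1:-3=+1→(1,1)*; h1:-4=-1→(1,0)
ply 2, O at (1,1) | h0:-1=-1→(0,1)*; h1:-1=-1→(1,0)
ply 3, X at (0,1) | h1:-1=+1→(0,0)*
ply 4: (0,0) is terminal -1 (O); from (1,4) depth 7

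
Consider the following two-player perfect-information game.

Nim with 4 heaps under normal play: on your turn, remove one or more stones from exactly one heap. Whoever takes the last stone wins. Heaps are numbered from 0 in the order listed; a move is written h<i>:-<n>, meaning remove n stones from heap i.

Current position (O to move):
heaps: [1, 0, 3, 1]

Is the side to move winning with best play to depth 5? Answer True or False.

p1 O@[(1,0,3,1)]: h0:-1[(0,0,3,1)]-1 h2:-1[(1,0,2,1)]-1 h2:-2[(1,0,1,1)]-1 h2:-3[(1,0,0,1)]+1* h3:-1[(1,0,3,0)]-1
p2 X@[(1,0,0,1)]: h0:-1[(0,0,0,1)]-1* h3:-1[(1,0,0,0)]-1
p3 O@[(0,0,0,1)]: h3:-1[(0,0,0,0)]+1*
p4 X@[(0,0,0,0)] terminal -1; root [(1,0,3,1)] d5

O winning at [(1,0,3,1)]: True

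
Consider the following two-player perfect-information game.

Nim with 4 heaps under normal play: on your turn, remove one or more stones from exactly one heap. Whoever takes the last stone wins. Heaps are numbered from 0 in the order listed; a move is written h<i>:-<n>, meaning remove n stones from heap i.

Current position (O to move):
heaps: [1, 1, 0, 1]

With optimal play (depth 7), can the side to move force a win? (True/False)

p1 O@[(1,1,0,1)]: h0:-1[(0,1,0,1)]+1* h1:-1[(1,0,0,1)]+1 h3:-1[(1,1,0,0)]+1
p2 X@[(0,1,0,1)]: h1:-1[(0,0,0,1)]-1* h3:-1[(0,1,0,0)]-1
p3 O@[(0,0,0,1)]: h3:-1[(0,0,0,0)]+1*
p4 X@[(0,0,0,0)] terminal -1; root [(1,1,0,1)] d7

O winning at [(1,1,0,1)]: True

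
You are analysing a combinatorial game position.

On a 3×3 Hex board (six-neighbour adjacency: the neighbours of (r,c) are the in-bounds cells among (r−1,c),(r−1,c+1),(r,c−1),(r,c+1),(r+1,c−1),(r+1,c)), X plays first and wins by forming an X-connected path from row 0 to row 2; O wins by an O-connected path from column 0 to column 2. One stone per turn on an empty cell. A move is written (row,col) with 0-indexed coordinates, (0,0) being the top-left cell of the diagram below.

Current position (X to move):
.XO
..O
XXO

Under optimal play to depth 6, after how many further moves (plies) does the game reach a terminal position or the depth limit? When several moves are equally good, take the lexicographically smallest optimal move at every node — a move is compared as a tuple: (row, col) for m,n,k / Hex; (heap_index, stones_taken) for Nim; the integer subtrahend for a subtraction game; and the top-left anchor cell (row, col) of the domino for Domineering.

p1 X@[.XO/..O/XXO]: (0,0)[XXO/..O/XXO]+1* (1,0)[.XO/X.O/XXO]+1 (1,1)[.XO/.XO/XXO]+1
p2 O@[XXO/..O/XXO]: (1,0)[XXO/O.O/XXO]-1* (1,1)[XXO/.OO/XXO]-1
p3 X@[XXO/O.O/XXO]: (1,1)[XXO/OXO/XXO]+1*
p4 O@[XXO/OXO/XXO] terminal -1; root [.XO/..O/XXO] d6

PV length from [.XO/..O/XXO]: 3 plies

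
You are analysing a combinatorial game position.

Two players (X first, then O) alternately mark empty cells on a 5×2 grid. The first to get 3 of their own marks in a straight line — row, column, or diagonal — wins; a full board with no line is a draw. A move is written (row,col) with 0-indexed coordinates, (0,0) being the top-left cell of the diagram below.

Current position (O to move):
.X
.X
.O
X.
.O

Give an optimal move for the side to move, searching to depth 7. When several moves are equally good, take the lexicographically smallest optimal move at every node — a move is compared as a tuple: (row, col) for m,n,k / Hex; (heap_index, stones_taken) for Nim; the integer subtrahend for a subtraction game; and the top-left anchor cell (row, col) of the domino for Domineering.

[.X/.X/.O/X./.O] O move#1: (0,0):+0/OX/.X/.O/X./.O, (1,0):+0/.X/OX/.O/X./.O, (2,0):+0/.X/.X/OO/X./.O, (3,1):+1/.X/.X/.O/XO/.O*, (4,0):+0/.X/.X/.O/X./OO
[.X/.X/.O/XO/.O] end (terminal -1, X#2); searched .X/.X/.O/X./.O to 7

O's best at [.X/.X/.O/X./.O]: (3,1)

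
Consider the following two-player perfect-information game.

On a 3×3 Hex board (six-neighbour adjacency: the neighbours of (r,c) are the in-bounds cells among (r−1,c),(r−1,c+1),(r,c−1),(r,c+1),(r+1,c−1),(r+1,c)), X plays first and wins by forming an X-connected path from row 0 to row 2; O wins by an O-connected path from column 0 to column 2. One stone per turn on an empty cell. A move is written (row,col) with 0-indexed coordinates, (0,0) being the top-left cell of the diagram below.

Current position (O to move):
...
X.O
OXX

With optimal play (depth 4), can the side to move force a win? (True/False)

O winning at [.../X.O/OXX]: True

ply 1, O at .../X.O/OXX | (0,0)=-1→O../X.O/OXX; (0,1)=-1→.O./X.O/OXX; (0,2)=-1→..O/X.O/OXX; (1,1)=+1→.../XOO/OXX*
ply 2: .../XOO/OXX is terminal -1 (X); from .../X.O/OXX depth 4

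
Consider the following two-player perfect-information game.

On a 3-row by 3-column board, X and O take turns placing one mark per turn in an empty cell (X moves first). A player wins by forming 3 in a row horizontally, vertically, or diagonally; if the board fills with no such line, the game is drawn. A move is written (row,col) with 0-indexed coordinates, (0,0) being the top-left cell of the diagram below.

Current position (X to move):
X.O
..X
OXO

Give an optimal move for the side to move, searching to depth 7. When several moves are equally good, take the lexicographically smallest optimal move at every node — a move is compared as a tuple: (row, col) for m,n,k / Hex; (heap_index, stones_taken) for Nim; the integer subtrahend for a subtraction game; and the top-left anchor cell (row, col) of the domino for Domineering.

X's best at [X.O/..X/OXO]: (1,1)

p1 X@[X.O/..X/OXO]: (0,1)[XXO/..X/OXO]-1 (1,0)[X.O/X.X/OXO]-1 (1,1)[X.O/.XX/OXO]+1*
p2 O@[X.O/.XX/OXO]: (0,1)[XOO/.XX/OXO]-1* (1,0)[X.O/OXX/OXO]-1
p3 X@[XOO/.XX/OXO]: (1,0)[XOO/XXX/OXO]+1*
p4 O@[XOO/XXX/OXO] terminal -1; root [X.O/..X/OXO] d7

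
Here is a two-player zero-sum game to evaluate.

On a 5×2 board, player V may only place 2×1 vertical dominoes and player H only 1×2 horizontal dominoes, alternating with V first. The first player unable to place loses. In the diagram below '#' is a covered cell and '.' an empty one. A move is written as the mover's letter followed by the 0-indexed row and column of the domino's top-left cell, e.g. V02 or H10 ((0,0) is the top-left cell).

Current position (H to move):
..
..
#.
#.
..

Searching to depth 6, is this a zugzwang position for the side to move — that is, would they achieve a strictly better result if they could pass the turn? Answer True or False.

ply 1, H at ../../#./#./.. | H00=+1→##/../#./#./..*; H10=+1→../##/#./#./..; H40=-1→../../#./#./##
ply 2, V at ##/../#./#./.. | V11=-1→##/.#/##/#./..*; V21=-1→##/../##/##/..; V31=-1→##/../#./##/.#
ply 3, H at ##/.#/##/#./.. | H40=+1→##/.#/##/#./##*
ply 4: ##/.#/##/#./## is terminal -1 (V); from ../../#./#./.. depth 6
suppose H passes — search the same position with V to move:
pass> ply 1, V at ../../#./#./.. | V00=+1→#./#./#./#./..*; V01=+1→.#/.#/#./#./..; V11=+1→../.#/##/#./..; V21=-1→../../##/##/..; V31=-1→../../#./##/.#
pass> ply 2, H at #./#./#./#./.. | H40=-1→#./#./#./#./##*
pass> ply 3, V at #./#./#./#./## | V01=+1→##/##/#./#./##*; V11=+1→#./##/##/#./##; V21=+1→#./#./##/##/##
pass> ply 4: ##/##/#./#./## is terminal -1 (H); from ../../#./#./.. depth 6
for H: play +1, pass -1

zugzwang(../../#./#./.., H) = False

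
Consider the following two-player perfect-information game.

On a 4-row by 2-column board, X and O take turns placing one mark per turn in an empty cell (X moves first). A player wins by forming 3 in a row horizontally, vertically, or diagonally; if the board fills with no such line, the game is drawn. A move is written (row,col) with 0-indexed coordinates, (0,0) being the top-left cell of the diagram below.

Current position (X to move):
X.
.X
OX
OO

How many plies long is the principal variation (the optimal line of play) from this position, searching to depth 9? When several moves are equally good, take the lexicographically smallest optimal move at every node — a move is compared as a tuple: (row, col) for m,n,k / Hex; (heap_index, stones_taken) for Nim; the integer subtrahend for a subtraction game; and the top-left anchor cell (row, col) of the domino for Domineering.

[X./.X/OX/OO] X move#1: (0,1):+1/XX/.X/OX/OO*, (1,0):+0/X./XX/OX/OO
[XX/.X/OX/OO] end (terminal -1, O#2); searched X./.X/OX/OO to 9

PV length from [X./.X/OX/OO]: 1 ply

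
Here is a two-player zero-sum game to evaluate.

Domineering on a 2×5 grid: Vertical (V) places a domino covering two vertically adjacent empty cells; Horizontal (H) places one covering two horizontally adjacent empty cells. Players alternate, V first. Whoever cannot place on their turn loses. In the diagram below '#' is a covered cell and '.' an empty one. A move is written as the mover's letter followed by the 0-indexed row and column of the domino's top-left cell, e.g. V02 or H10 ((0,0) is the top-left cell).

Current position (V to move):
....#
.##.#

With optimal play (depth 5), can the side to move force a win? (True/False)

p1 V@[....#/.##.#]: V00[#...#/###.#]-1* V03[...##/.####]-1
p2 H@[#...#/###.#]: H01[###.#/###.#]-1 H02[#.###/###.#]+1*
p3 V@[#.###/###.#] terminal -1; root [....#/.##.#] d5

V winning at [....#/.##.#]: False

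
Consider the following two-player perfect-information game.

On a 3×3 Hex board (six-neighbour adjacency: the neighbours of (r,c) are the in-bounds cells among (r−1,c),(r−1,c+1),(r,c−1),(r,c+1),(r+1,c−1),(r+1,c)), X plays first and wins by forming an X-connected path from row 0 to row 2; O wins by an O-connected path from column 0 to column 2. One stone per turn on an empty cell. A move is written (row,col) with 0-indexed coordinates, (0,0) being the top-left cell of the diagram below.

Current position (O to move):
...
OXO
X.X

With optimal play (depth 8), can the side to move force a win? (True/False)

[.../OXO/X.X] O move#1: (0,0):-1/O../OXO/X.X*, (0,1):-1/.O./OXO/X.X, (0,2):-1/..O/OXO/X.X, (2,1):-1/.../OXO/XOX
[O../OXO/X.X] X move#2: (0,1):+1/OX./OXO/X.X*, (0,2):+1/O.X/OXO/X.X, (2,1):+1/O../OXO/XXX
[OX./OXO/X.X] end (terminal -1, O#3); searched .../OXO/X.X to 8

O winning at [.../OXO/X.X]: False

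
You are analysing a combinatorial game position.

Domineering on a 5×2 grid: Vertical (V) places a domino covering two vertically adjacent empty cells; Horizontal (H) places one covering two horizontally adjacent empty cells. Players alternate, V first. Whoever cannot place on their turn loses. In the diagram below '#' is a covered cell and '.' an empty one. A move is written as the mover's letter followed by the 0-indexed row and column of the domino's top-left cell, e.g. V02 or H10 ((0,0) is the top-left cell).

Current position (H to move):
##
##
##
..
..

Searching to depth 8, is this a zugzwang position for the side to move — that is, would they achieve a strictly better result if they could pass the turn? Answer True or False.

zugzwang(##/##/##/../.., H) = False

ply 1, H at ##/##/##/../.. | H30=+1→##/##/##/##/..*; H40=+1→##/##/##/../##
ply 2: ##/##/##/##/.. is terminal -1 (V); from ##/##/##/../.. depth 8
if H skipped the turn, V would face:
~ ply 1, V at ##/##/##/../.. | V30=+1→##/##/##/#./#.*; V31=+1→##/##/##/.#/.#
~ ply 2: ##/##/##/#./#. is terminal -1 (H); from ##/##/##/../.. depth 8
compare (H): move=+1 vs pass=-1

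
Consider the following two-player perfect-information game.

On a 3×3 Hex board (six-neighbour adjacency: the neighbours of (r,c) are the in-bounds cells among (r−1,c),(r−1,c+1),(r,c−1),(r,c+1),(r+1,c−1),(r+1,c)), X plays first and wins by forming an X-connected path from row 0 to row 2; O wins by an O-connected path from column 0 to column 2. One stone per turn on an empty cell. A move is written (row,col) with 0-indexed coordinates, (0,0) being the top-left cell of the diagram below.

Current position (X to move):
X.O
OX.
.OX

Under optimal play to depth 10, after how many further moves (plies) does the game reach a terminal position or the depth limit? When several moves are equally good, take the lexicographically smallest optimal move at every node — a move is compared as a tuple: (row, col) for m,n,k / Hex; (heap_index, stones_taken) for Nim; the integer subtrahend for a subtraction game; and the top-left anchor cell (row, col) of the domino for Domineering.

[X.O/OX./.OX] X move#1: (0,1):+1/XXO/OX./.OX*, (1,2):-1/X.O/OXX/.OX, (2,0):-1/X.O/OX./XOX
[XXO/OX./.OX] O move#2: (1,2):-1/XXO/OXO/.OX*, (2,0):-1/XXO/OX./OOX
[XXO/OXO/.OX] X move#3: (2,0):+1/XXO/OXO/XOX*
[XXO/OXO/XOX] end (terminal -1, O#4); searched X.O/OX./.OX to 10

PV length from [X.O/OX./.OX]: 3 plies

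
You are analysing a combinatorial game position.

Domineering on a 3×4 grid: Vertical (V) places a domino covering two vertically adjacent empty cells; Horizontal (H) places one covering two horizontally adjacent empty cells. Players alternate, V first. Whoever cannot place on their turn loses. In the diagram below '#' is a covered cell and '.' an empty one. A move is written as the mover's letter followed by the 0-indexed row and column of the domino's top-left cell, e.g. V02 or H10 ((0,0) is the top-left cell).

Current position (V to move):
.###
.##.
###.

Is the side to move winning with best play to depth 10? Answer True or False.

V winning at [.###/.##./###.]: True

ply 1, V at .###/.##./###. | V00=+1→####/###./###.*; V13=+1→.###/.###/####
ply 2: ####/###./###. is terminal -1 (H); from .###/.##./###. depth 10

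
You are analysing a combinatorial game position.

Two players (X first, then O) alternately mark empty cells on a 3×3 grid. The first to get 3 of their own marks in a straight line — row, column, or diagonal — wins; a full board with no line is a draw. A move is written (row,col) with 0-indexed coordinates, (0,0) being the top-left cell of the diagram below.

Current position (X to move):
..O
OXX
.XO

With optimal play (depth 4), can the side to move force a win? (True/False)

X winning at [..O/OXX/.XO]: True

p1 X@[..O/OXX/.XO]: (0,0)[X.O/OXX/.XO]+0 (0,1)[.XO/OXX/.XO]+1* (2,0)[..O/OXX/XXO]+0
p2 O@[.XO/OXX/.XO] terminal -1; root [..O/OXX/.XO] d4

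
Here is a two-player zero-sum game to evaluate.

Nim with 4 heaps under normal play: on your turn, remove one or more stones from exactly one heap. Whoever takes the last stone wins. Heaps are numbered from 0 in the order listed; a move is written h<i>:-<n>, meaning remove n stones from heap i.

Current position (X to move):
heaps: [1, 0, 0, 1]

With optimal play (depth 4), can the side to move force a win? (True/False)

X winning at [(1,0,0,1)]: False

p1 X@[(1,0,0,1)]: h0:-1[(0,0,0,1)]-1* h3:-1[(1,0,0,0)]-1
p2 O@[(0,0,0,1)]: h3:-1[(0,0,0,0)]+1*
p3 X@[(0,0,0,0)] terminal -1; root [(1,0,0,1)] d4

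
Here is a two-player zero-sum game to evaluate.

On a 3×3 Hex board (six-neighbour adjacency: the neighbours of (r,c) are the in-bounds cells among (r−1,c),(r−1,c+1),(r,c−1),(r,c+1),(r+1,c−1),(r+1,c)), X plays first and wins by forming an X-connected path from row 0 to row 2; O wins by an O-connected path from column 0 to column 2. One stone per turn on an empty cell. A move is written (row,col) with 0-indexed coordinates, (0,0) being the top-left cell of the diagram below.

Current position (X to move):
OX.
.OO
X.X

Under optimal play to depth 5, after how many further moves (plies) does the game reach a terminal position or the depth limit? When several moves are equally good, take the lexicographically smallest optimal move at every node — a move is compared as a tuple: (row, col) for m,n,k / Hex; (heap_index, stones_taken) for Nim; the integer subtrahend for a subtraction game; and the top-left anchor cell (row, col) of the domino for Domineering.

PV length from [OX./.OO/X.X]: 1 ply

[OX./.OO/X.X] X move#1: (0,2):-1/OXX/.OO/X.X, (1,0):+1/OX./XOO/X.X*, (2,1):-1/OX./.OO/XXX
[OX./XOO/X.X] end (terminal -1, O#2); searched OX./.OO/X.X to 5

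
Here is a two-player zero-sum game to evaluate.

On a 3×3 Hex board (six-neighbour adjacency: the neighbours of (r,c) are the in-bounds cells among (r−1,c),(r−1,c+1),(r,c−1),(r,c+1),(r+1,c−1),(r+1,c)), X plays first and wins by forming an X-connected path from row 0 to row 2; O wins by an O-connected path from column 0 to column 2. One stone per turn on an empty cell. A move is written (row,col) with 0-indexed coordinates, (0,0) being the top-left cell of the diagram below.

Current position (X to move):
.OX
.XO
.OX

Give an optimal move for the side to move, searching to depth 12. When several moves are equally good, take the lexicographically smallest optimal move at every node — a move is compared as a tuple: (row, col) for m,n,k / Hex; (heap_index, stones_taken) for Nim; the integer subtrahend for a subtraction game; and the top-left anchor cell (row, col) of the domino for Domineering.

X's best at [.OX/.XO/.OX]: (2,0)

[.OX/.XO/.OX] X move#1: (0,0):-1/XOX/.XO/.OX, (1,0):-1/.OX/XXO/.OX, (2,0):+1/.OX/.XO/XOX*
[.OX/.XO/XOX] end (terminal -1, O#2); searched .OX/.XO/.OX to 12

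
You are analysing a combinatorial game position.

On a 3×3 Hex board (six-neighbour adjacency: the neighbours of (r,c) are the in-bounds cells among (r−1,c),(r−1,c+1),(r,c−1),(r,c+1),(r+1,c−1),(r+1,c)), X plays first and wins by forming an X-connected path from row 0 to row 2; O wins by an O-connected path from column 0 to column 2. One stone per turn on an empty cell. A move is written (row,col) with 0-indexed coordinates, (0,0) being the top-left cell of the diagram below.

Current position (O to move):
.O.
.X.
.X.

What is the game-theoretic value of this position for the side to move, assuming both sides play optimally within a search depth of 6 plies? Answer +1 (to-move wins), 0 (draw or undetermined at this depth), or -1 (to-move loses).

ply 1, O at .O./.X./.X. | (0,0)=-1→OO./.X./.X.; (0,2)=+1→.OO/.X./.X.*; (1,0)=-1→.O./OX./.X.; (1,2)=-1→.O./.XO/.X.; (2,0)=-1→.O./.X./OX.; (2,2)=-1→.O./.X./.XO
ply 2, X at .OO/.X./.X. | (0,0)=-1→XOO/.X./.X.*; (1,0)=-1→.OO/XX./.X.; (1,2)=-1→.OO/.XX/.X.; (2,0)=-1→.OO/.X./XX.; (2,2)=-1→.OO/.X./.XX
ply 3, O at XOO/.X./.X. | (1,0)=+1→XOO/OX./.X.*; (1,2)=-1→XOO/.XO/.X.; (2,0)=-1→XOO/.X./OX.; (2,2)=-1→XOO/.X./.XO
ply 4: XOO/OX./.X. is terminal -1 (X); from .O./.X./.X. depth 6

value(.O./.X./.X., O) = +1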